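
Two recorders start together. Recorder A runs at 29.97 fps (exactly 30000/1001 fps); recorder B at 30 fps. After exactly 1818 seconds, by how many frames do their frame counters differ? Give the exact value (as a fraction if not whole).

54540/1001 frames

A emits 30000/1001 × 1818 = 54540000/1001 frames; B emits 30 × 1818 = 54540.
Difference = 54540/1001 frames (≈ 54.4855); B is ahead of A.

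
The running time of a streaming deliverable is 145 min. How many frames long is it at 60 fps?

522000 frames

145 min = 8700 s.
Frames = 8700 × 60 = 522000.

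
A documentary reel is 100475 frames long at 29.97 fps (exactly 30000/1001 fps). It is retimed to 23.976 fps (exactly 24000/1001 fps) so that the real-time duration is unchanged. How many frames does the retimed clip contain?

80380 frames

Target frames = source frames × (target rate / source rate) = 100475 × (24000/1001)/(30000/1001) = 100475 × 4/5 = 80380.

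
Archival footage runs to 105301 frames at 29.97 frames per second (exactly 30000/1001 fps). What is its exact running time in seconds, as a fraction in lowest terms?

105406301/30000 seconds

Running time = 105301 ÷ (30000/1001) = 105301 × 1001/30000 = 105406301/30000 s.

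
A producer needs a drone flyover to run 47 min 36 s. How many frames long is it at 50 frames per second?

47 min 36 s = 2856 s.
Frames = 2856 × 50 = 142800.

142800 frames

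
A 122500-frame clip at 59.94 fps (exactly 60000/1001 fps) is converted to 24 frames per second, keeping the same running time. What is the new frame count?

49049 frames

Target frames = source frames × (target rate / source rate) = 122500 × (24)/(60000/1001) = 122500 × 1001/2500 = 49049.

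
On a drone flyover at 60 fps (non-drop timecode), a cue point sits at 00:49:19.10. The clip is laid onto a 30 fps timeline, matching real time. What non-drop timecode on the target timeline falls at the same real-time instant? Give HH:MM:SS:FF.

00:49:19:05

Source frame index: (0×3600 + 49×60 + 19) × 60 + 10 = 177550.
Real time: 177550 / (60) = 17755/6 s.
Target frame: (17755/6) × (30) = 88775.
At 30 labels/s: frame 88775 → 00:49:19:05.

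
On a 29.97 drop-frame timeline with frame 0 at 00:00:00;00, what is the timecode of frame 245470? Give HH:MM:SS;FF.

02:16:30;16

Each 10-minute DF block holds 10 × 60 × 30 − 9 × 2 = 17982 frames. 245470 ÷ 17982 → 13 full blocks, remainder 11704.
Within the partial block the first minute is 1800 frames and each further minute 1798, so 6 further minute boundaries passed. Total skipped labels = 18 × 13 + 2 × 6 = 246.
Non-drop label index = 245470 + 246 = 245716; at 30 labels/s that is 02:16:30:16, i.e. DF 02:16:30;16.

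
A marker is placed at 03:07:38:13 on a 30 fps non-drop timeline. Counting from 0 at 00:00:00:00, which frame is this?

frame 337753

Total seconds to the label: (3 × 3600 + 7 × 60 + 38) = 11258.
Frame index = 11258 × 30 + 13 = 337753.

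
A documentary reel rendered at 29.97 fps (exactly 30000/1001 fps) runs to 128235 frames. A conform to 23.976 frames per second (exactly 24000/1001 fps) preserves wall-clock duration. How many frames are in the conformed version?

102588 frames

Target frames = source frames × (target rate / source rate) = 128235 × (24000/1001)/(30000/1001) = 128235 × 4/5 = 102588.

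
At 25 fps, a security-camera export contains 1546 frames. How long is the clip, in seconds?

Running time = 1546 / (25) = 61.84 s.

61.84 seconds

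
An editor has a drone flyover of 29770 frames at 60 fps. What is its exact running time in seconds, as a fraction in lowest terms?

Running time = 29770 ÷ (60) = 29770 × 1/60 = 2977/6 s.

2977/6 seconds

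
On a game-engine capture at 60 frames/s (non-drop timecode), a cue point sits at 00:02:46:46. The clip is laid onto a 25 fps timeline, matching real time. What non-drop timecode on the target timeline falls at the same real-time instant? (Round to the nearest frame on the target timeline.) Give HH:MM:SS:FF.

Source frame index: (0×3600 + 2×60 + 46) × 60 + 46 = 10006.
Real time: 10006 / (60) = 5003/30 s.
Target frame: (5003/30) × (25) = 25015/6 ≈ 4169.167 → 4169.
At 25 labels/s: frame 4169 → 00:02:46:19.

00:02:46:19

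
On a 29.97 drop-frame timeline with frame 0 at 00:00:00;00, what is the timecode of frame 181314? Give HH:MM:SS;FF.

01:40:49;24

Each 10-minute DF block holds 10 × 60 × 30 − 9 × 2 = 17982 frames. 181314 ÷ 17982 → 10 full blocks, remainder 1494.
Within the partial block the first minute is 1800 frames and each further minute 1798, so 0 further minute boundaries passed. Total skipped labels = 18 × 10 + 2 × 0 = 180.
Non-drop label index = 181314 + 180 = 181494; at 30 labels/s that is 01:40:49:24, i.e. DF 01:40:49;24.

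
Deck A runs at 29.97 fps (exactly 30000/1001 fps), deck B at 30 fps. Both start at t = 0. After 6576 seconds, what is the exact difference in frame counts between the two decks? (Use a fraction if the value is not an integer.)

197280/1001 frames

A emits 30000/1001 × 6576 = 197280000/1001 frames; B emits 30 × 6576 = 197280.
Difference = 197280/1001 frames (≈ 197.0829); B is ahead of A.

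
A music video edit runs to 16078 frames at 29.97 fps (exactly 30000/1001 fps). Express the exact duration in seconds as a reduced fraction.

8047039/15000 seconds

Running time = 16078 ÷ (30000/1001) = 16078 × 1001/30000 = 8047039/15000 s.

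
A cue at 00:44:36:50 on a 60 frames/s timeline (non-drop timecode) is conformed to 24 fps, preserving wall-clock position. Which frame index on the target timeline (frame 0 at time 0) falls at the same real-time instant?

Source frame index: (0×3600 + 44×60 + 36) × 60 + 50 = 160610.
Real time: 160610 / (60) = 16061/6 s.
Target frame: (16061/6) × (24) = 64244.

frame 64244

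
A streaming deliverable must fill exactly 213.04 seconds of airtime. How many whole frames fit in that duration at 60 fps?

12782 frames

Frames = 213.04 × 60 = 63912/5 ≈ 12782.4000.
Complete frames: 12782.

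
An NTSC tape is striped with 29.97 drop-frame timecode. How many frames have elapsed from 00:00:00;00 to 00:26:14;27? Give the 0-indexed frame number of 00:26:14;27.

As if non-drop at 30 labels/s: (0 × 3600 + 26 × 60 + 14) × 30 + 27 = 47247.
Minute boundaries passed: 26; those not divisible by 10: 26 − 2 = 24; dropped labels = 2 × 24 = 48.
Actual frame index = 47247 − 48 = 47199.

47199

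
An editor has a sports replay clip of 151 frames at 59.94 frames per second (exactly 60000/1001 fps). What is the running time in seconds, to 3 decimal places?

2.519 seconds

Running time = 151 × 1001/60000 = 151151/60000 s ≈ 2.519 s.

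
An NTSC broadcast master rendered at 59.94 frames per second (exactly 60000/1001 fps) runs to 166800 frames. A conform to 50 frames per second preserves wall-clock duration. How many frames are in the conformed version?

Target frames = source frames × (target rate / source rate) = 166800 × (50)/(60000/1001) = 166800 × 1001/1200 = 139139.

139139 frames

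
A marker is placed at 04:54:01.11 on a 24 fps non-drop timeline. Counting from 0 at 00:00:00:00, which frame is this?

frame 423395

Total seconds to the label: (4 × 3600 + 54 × 60 + 1) = 17641.
Frame index = 17641 × 24 + 11 = 423395.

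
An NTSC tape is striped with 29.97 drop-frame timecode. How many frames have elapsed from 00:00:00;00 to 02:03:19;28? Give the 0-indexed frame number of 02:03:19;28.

221776

As if non-drop at 30 labels/s: (2 × 3600 + 3 × 60 + 19) × 30 + 28 = 221998.
Minute boundaries passed: 123; those not divisible by 10: 123 − 12 = 111; dropped labels = 2 × 111 = 222.
Actual frame index = 221998 − 222 = 221776.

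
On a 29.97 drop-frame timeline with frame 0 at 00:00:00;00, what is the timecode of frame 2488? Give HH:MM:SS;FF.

00:01:23;00

Ten DF minutes hold 17982 frames, so frame 2488 lies in block 0 (frames 0–17981) with 2488 frames into that block.
The block's first minute is 1800 frames and the rest 1798 each; 2488 frames reaches minute 1, so 0 × 18 + 1 × 2 = 2 labels have been skipped so far.
Adding those back, label number 2488 + 2 = 2490 at 30 labels/s is 83 s + 0 f = 0 h 1 min 23 s frame 0, i.e. 00:01:23;00.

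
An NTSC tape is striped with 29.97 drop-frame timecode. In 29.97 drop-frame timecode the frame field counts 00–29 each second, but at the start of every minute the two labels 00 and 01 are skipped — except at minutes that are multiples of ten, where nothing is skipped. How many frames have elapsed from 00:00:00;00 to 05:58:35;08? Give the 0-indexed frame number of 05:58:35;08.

644812

As if non-drop at 30 labels/s: (5 × 3600 + 58 × 60 + 35) × 30 + 8 = 645458.
Minute boundaries passed: 358; those not divisible by 10: 358 − 35 = 323; dropped labels = 2 × 323 = 646.
Actual frame index = 645458 − 646 = 644812.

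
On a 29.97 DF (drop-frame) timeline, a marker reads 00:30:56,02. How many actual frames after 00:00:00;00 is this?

As if non-drop at 30 labels/s: (0 × 3600 + 30 × 60 + 56) × 30 + 2 = 55682.
Minute boundaries passed: 30; those not divisible by 10: 30 − 3 = 27; dropped labels = 2 × 27 = 54.
Actual frame index = 55682 − 54 = 55628.

55628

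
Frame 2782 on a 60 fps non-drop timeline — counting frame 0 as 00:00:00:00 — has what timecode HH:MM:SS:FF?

00:00:46:22

2782 ÷ 60 = 46 full seconds, remainder 22 frames.
46 s = 0 h 0 min 46 s.
Timecode: 00:00:46:22.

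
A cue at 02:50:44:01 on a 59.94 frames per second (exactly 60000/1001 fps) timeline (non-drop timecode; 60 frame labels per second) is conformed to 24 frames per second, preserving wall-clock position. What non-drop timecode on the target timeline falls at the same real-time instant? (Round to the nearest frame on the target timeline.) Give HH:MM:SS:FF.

Source frame index: (2×3600 + 50×60 + 44) × 60 + 1 = 614641.
Real time: 614641 / (60000/1001) = 615255641/60000 s.
Target frame: (615255641/60000) × (24) = 615255641/2500 ≈ 246102.256 → 246102.
At 24 labels/s: frame 246102 → 02:50:54:06.

02:50:54:06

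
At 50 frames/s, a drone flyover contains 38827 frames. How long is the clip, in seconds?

Running time = 38827 / (50) = 776.54 s.

776.54 seconds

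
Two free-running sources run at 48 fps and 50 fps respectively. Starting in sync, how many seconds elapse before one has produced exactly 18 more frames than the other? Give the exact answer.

The gap grows by |50 − 48| = 2 frames per second.
Time for a 18-frame gap: 18 ÷ (2) = 9 s.

9 seconds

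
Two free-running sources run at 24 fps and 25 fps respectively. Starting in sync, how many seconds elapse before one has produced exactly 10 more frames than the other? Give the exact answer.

The gap grows by |25 − 24| = 1 frame per second.
Time for a 10-frame gap: 10 ÷ (1) = 10 s.

10 seconds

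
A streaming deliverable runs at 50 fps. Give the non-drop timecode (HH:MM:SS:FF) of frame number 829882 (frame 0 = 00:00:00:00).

829882 ÷ 50 = 16597 full seconds, remainder 32 frames.
16597 s = 4 h 36 min 37 s.
Timecode: 04:36:37:32.

04:36:37:32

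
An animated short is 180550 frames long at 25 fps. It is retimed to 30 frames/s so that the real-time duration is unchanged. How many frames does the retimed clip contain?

Target frames = source frames × (target rate / source rate) = 180550 × (30)/(25) = 180550 × 6/5 = 216660.

216660 frames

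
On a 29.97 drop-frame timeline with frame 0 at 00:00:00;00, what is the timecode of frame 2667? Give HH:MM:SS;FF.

00:01:28;29

Each 10-minute DF block holds 10 × 60 × 30 − 9 × 2 = 17982 frames. 2667 ÷ 17982 → 0 full blocks, remainder 2667.
Within the partial block the first minute is 1800 frames and each further minute 1798, so 1 further minute boundary passed. Total skipped labels = 18 × 0 + 2 × 1 = 2.
Non-drop label index = 2667 + 2 = 2669; at 30 labels/s that is 00:01:28:29, i.e. DF 00:01:28;29.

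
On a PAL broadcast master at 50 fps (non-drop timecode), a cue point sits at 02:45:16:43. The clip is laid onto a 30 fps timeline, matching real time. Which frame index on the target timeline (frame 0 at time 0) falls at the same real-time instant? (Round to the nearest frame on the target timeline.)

frame 297506

Source frame index: (2×3600 + 45×60 + 16) × 50 + 43 = 495843.
Real time: 495843 / (50) = 495843/50 s.
Target frame: (495843/50) × (30) = 1487529/5 ≈ 297505.800 → 297506.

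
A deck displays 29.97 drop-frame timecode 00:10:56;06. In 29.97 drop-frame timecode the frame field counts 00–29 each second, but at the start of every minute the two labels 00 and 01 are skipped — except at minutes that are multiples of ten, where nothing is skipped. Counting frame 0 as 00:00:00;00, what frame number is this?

19668

As if non-drop at 30 labels/s: (0 × 3600 + 10 × 60 + 56) × 30 + 6 = 19686.
Minute boundaries passed: 10; those not divisible by 10: 10 − 1 = 9; dropped labels = 2 × 9 = 18.
Actual frame index = 19686 − 18 = 19668.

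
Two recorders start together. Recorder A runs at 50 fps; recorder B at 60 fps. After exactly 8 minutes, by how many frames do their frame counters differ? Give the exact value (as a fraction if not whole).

8 min = 480 s.
A emits 50 × 480 = 24000 frames; B emits 60 × 480 = 28800.
Difference = 4800 frames; B is ahead of A.

4800 frames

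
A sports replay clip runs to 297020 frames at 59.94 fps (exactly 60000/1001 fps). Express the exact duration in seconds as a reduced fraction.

14865851/3000 seconds

Running time = 297020 ÷ (60000/1001) = 297020 × 1001/60000 = 14865851/3000 s.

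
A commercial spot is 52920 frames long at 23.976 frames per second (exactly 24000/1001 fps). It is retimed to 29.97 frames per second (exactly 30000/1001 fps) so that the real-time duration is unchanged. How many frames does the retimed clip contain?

Target frames = source frames × (target rate / source rate) = 52920 × (30000/1001)/(24000/1001) = 52920 × 5/4 = 66150.

66150 frames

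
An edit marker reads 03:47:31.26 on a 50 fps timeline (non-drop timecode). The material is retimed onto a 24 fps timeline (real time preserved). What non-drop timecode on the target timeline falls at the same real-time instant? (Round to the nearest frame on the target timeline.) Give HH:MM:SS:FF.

03:47:31:12

Source frame index: (3×3600 + 47×60 + 31) × 50 + 26 = 682576.
Real time: 682576 / (50) = 341288/25 s.
Target frame: (341288/25) × (24) = 8190912/25 ≈ 327636.480 → 327636.
At 24 labels/s: frame 327636 → 03:47:31:12.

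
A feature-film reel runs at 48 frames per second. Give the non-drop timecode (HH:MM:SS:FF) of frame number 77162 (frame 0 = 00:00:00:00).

77162 ÷ 48 = 1607 full seconds, remainder 26 frames.
1607 s = 0 h 26 min 47 s.
Timecode: 00:26:47:26.

00:26:47:26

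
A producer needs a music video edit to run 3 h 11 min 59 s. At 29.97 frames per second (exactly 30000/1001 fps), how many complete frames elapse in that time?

3 h 11 min 59 s = 11519 s.
Frames = 11519 × 30000/1001 = 345570000/1001 ≈ 345224.7752.
Complete frames: 345224.

345224 frames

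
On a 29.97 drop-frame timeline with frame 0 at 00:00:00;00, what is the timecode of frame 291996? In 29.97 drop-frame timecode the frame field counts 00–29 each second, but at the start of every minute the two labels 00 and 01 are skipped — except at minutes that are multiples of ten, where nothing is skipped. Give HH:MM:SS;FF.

Each 10-minute DF block holds 10 × 60 × 30 − 9 × 2 = 17982 frames. 291996 ÷ 17982 → 16 full blocks, remainder 4284.
Within the partial block the first minute is 1800 frames and each further minute 1798, so 2 further minute boundaries passed. Total skipped labels = 18 × 16 + 2 × 2 = 292.
Non-drop label index = 291996 + 292 = 292288; at 30 labels/s that is 02:42:22:28, i.e. DF 02:42:22;28.

02:42:22;28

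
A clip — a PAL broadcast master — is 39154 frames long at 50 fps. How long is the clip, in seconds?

783.08 seconds

Running time = 39154 / (50) = 783.08 s.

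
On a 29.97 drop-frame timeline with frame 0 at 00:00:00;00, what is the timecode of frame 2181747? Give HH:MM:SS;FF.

Each 10-minute DF block holds 10 × 60 × 30 − 9 × 2 = 17982 frames. 2181747 ÷ 17982 → 121 full blocks, remainder 5925.
Within the partial block the first minute is 1800 frames and each further minute 1798, so 3 further minute boundaries passed. Total skipped labels = 18 × 121 + 2 × 3 = 2184.
Non-drop label index = 2181747 + 2184 = 2183931; at 30 labels/s that is 20:13:17:21, i.e. DF 20:13:17;21.

20:13:17;21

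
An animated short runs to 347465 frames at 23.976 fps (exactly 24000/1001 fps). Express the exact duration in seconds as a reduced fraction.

69562493/4800 seconds

Running time = 347465 ÷ (24000/1001) = 347465 × 1001/24000 = 69562493/4800 s.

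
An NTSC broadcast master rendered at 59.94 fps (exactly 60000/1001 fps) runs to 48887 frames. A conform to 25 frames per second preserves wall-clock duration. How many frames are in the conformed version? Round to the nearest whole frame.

Frames at target rate = 48887 × (25) / (60000/1001) = 48935887/2400 ≈ 20389.953.
Nearest whole frame: 20390.

20390 frames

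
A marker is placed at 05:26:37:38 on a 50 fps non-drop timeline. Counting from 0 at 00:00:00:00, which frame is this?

Total seconds to the label: (5 × 3600 + 26 × 60 + 37) = 19597.
Frame index = 19597 × 50 + 38 = 979888.

979888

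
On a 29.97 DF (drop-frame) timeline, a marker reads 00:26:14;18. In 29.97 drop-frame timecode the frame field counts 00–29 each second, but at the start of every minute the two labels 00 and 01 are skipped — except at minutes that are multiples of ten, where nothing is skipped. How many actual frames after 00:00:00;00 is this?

47190

As if non-drop at 30 labels/s: (0 × 3600 + 26 × 60 + 14) × 30 + 18 = 47238.
Minute boundaries passed: 26; those not divisible by 10: 26 − 2 = 24; dropped labels = 2 × 24 = 48.
Actual frame index = 47238 − 48 = 47190.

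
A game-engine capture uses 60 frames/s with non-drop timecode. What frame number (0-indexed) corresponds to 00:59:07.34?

frame 212854

Total seconds to the label: (0 × 3600 + 59 × 60 + 7) = 3547.
Frame index = 3547 × 60 + 34 = 212854.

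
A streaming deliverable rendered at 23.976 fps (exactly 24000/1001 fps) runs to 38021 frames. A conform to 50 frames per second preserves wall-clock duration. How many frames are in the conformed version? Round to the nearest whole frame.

Frames at target rate = 38021 × (50) / (24000/1001) = 38059021/480 ≈ 79289.627.
Nearest whole frame: 79290.

79290 frames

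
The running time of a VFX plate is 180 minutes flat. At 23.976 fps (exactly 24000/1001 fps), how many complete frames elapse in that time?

180 min = 10800 s.
Frames = 10800 × 24000/1001 = 259200000/1001 ≈ 258941.0589.
Complete frames: 258941.

258941 frames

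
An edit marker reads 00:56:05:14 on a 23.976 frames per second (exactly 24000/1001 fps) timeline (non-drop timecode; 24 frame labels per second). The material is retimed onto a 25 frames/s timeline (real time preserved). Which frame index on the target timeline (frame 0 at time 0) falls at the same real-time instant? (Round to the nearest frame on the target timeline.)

Source frame index: (0×3600 + 56×60 + 5) × 24 + 14 = 80774.
Real time: 80774 / (24000/1001) = 40427387/12000 s.
Target frame: (40427387/12000) × (25) = 40427387/480 ≈ 84223.723 → 84224.

frame 84224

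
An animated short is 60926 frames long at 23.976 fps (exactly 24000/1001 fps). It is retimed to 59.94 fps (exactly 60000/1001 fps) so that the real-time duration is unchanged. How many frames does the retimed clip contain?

152315 frames

Target frames = source frames × (target rate / source rate) = 60926 × (60000/1001)/(24000/1001) = 60926 × 5/2 = 152315.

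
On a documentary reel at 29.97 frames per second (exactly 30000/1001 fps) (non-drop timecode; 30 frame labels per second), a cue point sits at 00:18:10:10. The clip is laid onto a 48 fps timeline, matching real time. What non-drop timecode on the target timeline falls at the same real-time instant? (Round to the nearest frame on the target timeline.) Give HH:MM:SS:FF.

00:18:11:20

Source frame index: (0×3600 + 18×60 + 10) × 30 + 10 = 32710.
Real time: 32710 / (30000/1001) = 3274271/3000 s.
Target frame: (3274271/3000) × (48) = 6548542/125 ≈ 52388.336 → 52388.
At 48 labels/s: frame 52388 → 00:18:11:20.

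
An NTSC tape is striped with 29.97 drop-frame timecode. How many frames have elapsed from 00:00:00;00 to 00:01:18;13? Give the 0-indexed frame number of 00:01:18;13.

2351

Complete 10-minute blocks: 0, each 17982 frames → 0.
Remaining 1 whole minute in the current block: 1800 + 0 × 1798 = 1800 frames.
Within the current minute: 18 × 30 + 13 − 2 = 551 (labels ;00/;01 skipped at this minute). Total = 0 + 1800 + 551 = 2351.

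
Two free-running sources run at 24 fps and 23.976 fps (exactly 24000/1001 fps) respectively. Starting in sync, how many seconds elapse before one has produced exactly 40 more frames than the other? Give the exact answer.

5005/3 seconds

The gap grows by |24000/1001 − 24| = 24/1001 frames per second.
Time for a 40-frame gap: 40 ÷ (24/1001) = 5005/3 s.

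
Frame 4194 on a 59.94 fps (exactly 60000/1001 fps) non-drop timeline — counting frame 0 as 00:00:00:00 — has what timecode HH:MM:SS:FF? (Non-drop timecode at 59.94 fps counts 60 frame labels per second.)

4194 ÷ 60 = 69 full seconds, remainder 54 frames.
69 s = 0 h 1 min 9 s.
Timecode: 00:01:09:54.

00:01:09:54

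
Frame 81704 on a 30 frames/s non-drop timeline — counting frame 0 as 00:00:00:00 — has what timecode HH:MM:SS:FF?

00:45:23:14

81704 ÷ 30 = 2723 full seconds, remainder 14 frames.
2723 s = 0 h 45 min 23 s.
Timecode: 00:45:23:14.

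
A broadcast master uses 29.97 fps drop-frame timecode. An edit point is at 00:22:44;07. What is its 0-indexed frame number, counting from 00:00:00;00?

As if non-drop at 30 labels/s: (0 × 3600 + 22 × 60 + 44) × 30 + 7 = 40927.
Minute boundaries passed: 22; those not divisible by 10: 22 − 2 = 20; dropped labels = 2 × 20 = 40.
Actual frame index = 40927 − 40 = 40887.

40887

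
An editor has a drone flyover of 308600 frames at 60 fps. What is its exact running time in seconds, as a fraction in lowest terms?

15430/3 seconds

Running time = 308600 ÷ (60) = 308600 × 1/60 = 15430/3 s.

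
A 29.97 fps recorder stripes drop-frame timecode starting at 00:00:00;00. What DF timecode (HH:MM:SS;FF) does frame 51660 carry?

Each 10-minute DF block holds 10 × 60 × 30 − 9 × 2 = 17982 frames. 51660 ÷ 17982 → 2 full blocks, remainder 15696.
Within the partial block the first minute is 1800 frames and each further minute 1798, so 8 further minute boundaries passed. Total skipped labels = 18 × 2 + 2 × 8 = 52.
Non-drop label index = 51660 + 52 = 51712; at 30 labels/s that is 00:28:43:22, i.e. DF 00:28:43;22.

00:28:43;22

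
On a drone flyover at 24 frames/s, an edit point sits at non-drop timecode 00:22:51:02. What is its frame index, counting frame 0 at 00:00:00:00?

32906

Total seconds to the label: (0 × 3600 + 22 × 60 + 51) = 1371.
Frame index = 1371 × 24 + 2 = 32906.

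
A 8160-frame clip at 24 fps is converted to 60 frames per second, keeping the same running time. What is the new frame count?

20400 frames

Target frames = source frames × (target rate / source rate) = 8160 × (60)/(24) = 8160 × 5/2 = 20400.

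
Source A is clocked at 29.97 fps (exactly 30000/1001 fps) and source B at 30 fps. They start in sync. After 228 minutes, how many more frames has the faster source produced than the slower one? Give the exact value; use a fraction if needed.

228 min = 13680 s.
A emits 30000/1001 × 13680 = 410400000/1001 frames; B emits 30 × 13680 = 410400.
Difference = 410400/1001 frames (≈ 409.9900); B is ahead of A.

410400/1001 frames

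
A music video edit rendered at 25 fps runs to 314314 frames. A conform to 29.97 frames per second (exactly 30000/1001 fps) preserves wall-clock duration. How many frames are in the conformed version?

Target frames = source frames × (target rate / source rate) = 314314 × (30000/1001)/(25) = 314314 × 1200/1001 = 376800.

376800 frames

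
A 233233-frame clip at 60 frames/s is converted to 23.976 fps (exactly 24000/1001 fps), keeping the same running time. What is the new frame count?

Target frames = source frames × (target rate / source rate) = 233233 × (24000/1001)/(60) = 233233 × 400/1001 = 93200.

93200 frames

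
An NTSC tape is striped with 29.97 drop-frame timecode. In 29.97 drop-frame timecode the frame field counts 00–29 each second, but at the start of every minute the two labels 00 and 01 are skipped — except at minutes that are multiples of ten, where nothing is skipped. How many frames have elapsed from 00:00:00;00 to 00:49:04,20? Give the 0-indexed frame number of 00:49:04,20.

88250

Complete 10-minute blocks: 4, each 17982 frames → 71928.
Remaining 9 whole minutes in the current block: 1800 + 8 × 1798 = 16184 frames.
Within the current minute: 4 × 30 + 20 − 2 = 138 (labels ;00/;01 skipped at this minute). Total = 71928 + 16184 + 138 = 88250.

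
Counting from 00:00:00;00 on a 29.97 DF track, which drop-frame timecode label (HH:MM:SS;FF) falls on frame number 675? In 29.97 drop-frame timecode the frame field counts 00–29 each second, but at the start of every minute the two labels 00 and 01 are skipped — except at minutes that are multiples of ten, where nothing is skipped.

Ten DF minutes hold 17982 frames, so frame 675 lies in block 0 (frames 0–17981) with 675 frames into that block.
The block's first minute is 1800 frames and the rest 1798 each; 675 frames reaches minute 0, so 0 × 18 + 0 × 2 = 0 labels have been skipped so far.
Adding those back, label number 675 + 0 = 675 at 30 labels/s is 22 s + 15 f = 0 h 0 min 22 s frame 15, i.e. 00:00:22;15.

00:00:22;15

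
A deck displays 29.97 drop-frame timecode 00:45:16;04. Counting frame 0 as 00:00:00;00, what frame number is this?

Complete 10-minute blocks: 4, each 17982 frames → 71928.
Remaining 5 whole minutes in the current block: 1800 + 4 × 1798 = 8992 frames.
Within the current minute: 16 × 30 + 4 − 2 = 482 (labels ;00/;01 skipped at this minute). Total = 71928 + 8992 + 482 = 81402.

81402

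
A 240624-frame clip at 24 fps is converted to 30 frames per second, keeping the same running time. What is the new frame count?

Target frames = source frames × (target rate / source rate) = 240624 × (30)/(24) = 240624 × 5/4 = 300780.

300780 frames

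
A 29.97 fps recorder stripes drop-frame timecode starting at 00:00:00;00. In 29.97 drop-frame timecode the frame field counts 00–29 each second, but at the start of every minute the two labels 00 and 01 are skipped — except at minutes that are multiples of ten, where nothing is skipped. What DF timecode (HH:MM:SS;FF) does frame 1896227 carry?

17:34:30;25

Ten DF minutes hold 17982 frames, so frame 1896227 lies in block 105 (frames 1888110–1906091) with 8117 frames into that block.
The block's first minute is 1800 frames and the rest 1798 each; 8117 frames reaches minute 4, so 105 × 18 + 4 × 2 = 1898 labels have been skipped so far.
Adding those back, label number 1896227 + 1898 = 1898125 at 30 labels/s is 63270 s + 25 f = 17 h 34 min 30 s frame 25, i.e. 17:34:30;25.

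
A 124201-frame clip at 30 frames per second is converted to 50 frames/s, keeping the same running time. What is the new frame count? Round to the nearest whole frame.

207002 frames

Frames at target rate = 124201 × (50) / (30) = 621005/3 ≈ 207001.667.
Nearest whole frame: 207002.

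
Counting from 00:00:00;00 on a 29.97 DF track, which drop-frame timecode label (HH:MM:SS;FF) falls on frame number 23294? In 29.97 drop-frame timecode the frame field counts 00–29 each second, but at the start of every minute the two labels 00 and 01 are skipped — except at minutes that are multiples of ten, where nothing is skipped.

Ten DF minutes hold 17982 frames, so frame 23294 lies in block 1 (frames 17982–35963) with 5312 frames into that block.
The block's first minute is 1800 frames and the rest 1798 each; 5312 frames reaches minute 2, so 1 × 18 + 2 × 2 = 22 labels have been skipped so far.
Adding those back, label number 23294 + 22 = 23316 at 30 labels/s is 777 s + 6 f = 0 h 12 min 57 s frame 6, i.e. 00:12:57;06.

00:12:57;06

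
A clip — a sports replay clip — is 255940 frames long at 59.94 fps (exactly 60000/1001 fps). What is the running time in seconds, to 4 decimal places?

Running time = 255940 × 1001/60000 = 12809797/3000 s ≈ 4269.9323 s.

4269.9323 seconds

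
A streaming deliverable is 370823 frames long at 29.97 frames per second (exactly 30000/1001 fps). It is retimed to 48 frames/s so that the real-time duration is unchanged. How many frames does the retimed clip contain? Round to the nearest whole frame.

Frames at target rate = 370823 × (48) / (30000/1001) = 371193823/625 ≈ 593910.117.
Nearest whole frame: 593910.

593910 frames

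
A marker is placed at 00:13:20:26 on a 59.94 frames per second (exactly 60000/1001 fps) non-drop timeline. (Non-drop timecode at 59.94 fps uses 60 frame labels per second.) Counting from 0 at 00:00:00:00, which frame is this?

48026

Total seconds to the label: (0 × 3600 + 13 × 60 + 20) = 800.
Frame index = 800 × 60 + 26 = 48026.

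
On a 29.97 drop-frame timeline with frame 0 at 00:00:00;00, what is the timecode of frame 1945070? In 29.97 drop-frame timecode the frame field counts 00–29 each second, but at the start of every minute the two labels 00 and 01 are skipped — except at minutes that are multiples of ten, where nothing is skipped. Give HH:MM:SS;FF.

18:01:40;16

Ten DF minutes hold 17982 frames, so frame 1945070 lies in block 108 (frames 1942056–1960037) with 3014 frames into that block.
The block's first minute is 1800 frames and the rest 1798 each; 3014 frames reaches minute 1, so 108 × 18 + 1 × 2 = 1946 labels have been skipped so far.
Adding those back, label number 1945070 + 1946 = 1947016 at 30 labels/s is 64900 s + 16 f = 18 h 1 min 40 s frame 16, i.e. 18:01:40;16.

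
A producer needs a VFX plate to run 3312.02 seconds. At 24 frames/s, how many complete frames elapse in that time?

79488 frames

Frames = 3312.02 × 24 = 1987212/25 ≈ 79488.4800.
Complete frames: 79488.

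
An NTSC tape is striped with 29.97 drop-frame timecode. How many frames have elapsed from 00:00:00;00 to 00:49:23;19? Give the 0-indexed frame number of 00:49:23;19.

88819

As if non-drop at 30 labels/s: (0 × 3600 + 49 × 60 + 23) × 30 + 19 = 88909.
Minute boundaries passed: 49; those not divisible by 10: 49 − 4 = 45; dropped labels = 2 × 45 = 90.
Actual frame index = 88909 − 90 = 88819.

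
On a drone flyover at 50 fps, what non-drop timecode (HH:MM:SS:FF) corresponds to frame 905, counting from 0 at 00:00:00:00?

00:00:18:05

905 ÷ 50 = 18 full seconds, remainder 5 frames.
18 s = 0 h 0 min 18 s.
Timecode: 00:00:18:05.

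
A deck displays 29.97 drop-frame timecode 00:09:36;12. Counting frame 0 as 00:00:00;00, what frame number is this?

Complete 10-minute blocks: 0, each 17982 frames → 0.
Remaining 9 whole minutes in the current block: 1800 + 8 × 1798 = 16184 frames.
Within the current minute: 36 × 30 + 12 − 2 = 1090 (labels ;00/;01 skipped at this minute). Total = 0 + 16184 + 1090 = 17274.

17274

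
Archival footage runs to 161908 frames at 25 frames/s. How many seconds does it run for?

6476.32 seconds

Running time = 161908 / (25) = 6476.32 s.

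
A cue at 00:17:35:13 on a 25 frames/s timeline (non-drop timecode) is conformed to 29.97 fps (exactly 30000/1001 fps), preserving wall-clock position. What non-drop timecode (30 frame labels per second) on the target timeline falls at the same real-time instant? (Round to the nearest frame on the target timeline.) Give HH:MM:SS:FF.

00:17:34:14

Source frame index: (0×3600 + 17×60 + 35) × 25 + 13 = 26388.
Real time: 26388 / (25) = 26388/25 s.
Target frame: (26388/25) × (30000/1001) = 31665600/1001 ≈ 31633.966 → 31634.
At 30 labels/s: frame 31634 → 00:17:34:14.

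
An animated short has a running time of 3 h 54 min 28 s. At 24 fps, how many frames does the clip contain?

337632 frames

3 h 54 min 28 s = 14068 s.
Frames = 14068 × 24 = 337632.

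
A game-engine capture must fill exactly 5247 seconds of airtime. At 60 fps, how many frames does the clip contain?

314820 frames

Frames = 5247 × 60 = 314820.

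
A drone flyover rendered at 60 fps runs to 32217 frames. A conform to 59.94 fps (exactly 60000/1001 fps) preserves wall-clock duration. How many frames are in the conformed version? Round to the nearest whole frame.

32185 frames

Frames at target rate = 32217 × (60000/1001) / (60) = 32217000/1001 ≈ 32184.815.
Nearest whole frame: 32185.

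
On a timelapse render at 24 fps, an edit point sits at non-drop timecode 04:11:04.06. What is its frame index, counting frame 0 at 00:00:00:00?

361542

Total seconds to the label: (4 × 3600 + 11 × 60 + 4) = 15064.
Frame index = 15064 × 24 + 6 = 361542.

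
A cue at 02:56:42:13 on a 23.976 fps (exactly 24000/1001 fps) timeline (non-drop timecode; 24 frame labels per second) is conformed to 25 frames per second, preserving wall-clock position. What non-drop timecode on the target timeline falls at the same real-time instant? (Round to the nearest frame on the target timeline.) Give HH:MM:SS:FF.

Source frame index: (2×3600 + 56×60 + 42) × 24 + 13 = 254461.
Real time: 254461 / (24000/1001) = 254715461/24000 s.
Target frame: (254715461/24000) × (25) = 254715461/960 ≈ 265328.605 → 265329.
At 25 labels/s: frame 265329 → 02:56:53:04.

02:56:53:04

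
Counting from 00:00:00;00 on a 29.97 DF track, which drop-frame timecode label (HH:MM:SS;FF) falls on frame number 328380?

03:02:36;28

Ten DF minutes hold 17982 frames, so frame 328380 lies in block 18 (frames 323676–341657) with 4704 frames into that block.
The block's first minute is 1800 frames and the rest 1798 each; 4704 frames reaches minute 2, so 18 × 18 + 2 × 2 = 328 labels have been skipped so far.
Adding those back, label number 328380 + 328 = 328708 at 30 labels/s is 10956 s + 28 f = 3 h 2 min 36 s frame 28, i.e. 03:02:36;28.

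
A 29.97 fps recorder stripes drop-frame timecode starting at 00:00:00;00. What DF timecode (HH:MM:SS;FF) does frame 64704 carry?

00:35:58;28

Ten DF minutes hold 17982 frames, so frame 64704 lies in block 3 (frames 53946–71927) with 10758 frames into that block.
The block's first minute is 1800 frames and the rest 1798 each; 10758 frames reaches minute 5, so 3 × 18 + 5 × 2 = 64 labels have been skipped so far.
Adding those back, label number 64704 + 64 = 64768 at 30 labels/s is 2158 s + 28 f = 0 h 35 min 58 s frame 28, i.e. 00:35:58;28.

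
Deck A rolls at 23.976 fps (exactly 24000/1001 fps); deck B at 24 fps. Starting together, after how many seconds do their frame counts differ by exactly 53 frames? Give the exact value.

53053/24 seconds

The gap grows by |24 − 24000/1001| = 24/1001 frames per second.
Time for a 53-frame gap: 53 ÷ (24/1001) = 53053/24 s.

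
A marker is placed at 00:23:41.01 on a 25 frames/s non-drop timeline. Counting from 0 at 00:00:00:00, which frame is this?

35526

Total seconds to the label: (0 × 3600 + 23 × 60 + 41) = 1421.
Frame index = 1421 × 25 + 1 = 35526.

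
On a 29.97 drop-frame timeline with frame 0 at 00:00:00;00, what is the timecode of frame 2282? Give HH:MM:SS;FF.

00:01:16;04

Each 10-minute DF block holds 10 × 60 × 30 − 9 × 2 = 17982 frames. 2282 ÷ 17982 → 0 full blocks, remainder 2282.
Within the partial block the first minute is 1800 frames and each further minute 1798, so 1 further minute boundary passed. Total skipped labels = 18 × 0 + 2 × 1 = 2.
Non-drop label index = 2282 + 2 = 2284; at 30 labels/s that is 00:01:16:04, i.e. DF 00:01:16;04.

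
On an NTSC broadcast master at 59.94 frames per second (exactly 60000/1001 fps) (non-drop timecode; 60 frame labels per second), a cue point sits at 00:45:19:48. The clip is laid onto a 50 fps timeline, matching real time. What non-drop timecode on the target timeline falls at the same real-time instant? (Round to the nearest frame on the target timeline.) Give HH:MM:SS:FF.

00:45:22:26

Source frame index: (0×3600 + 45×60 + 19) × 60 + 48 = 163188.
Real time: 163188 / (60000/1001) = 13612599/5000 s.
Target frame: (13612599/5000) × (50) = 13612599/100 ≈ 136125.990 → 136126.
At 50 labels/s: frame 136126 → 00:45:22:26.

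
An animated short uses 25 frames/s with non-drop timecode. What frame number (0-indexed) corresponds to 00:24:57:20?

frame 37445

Total seconds to the label: (0 × 3600 + 24 × 60 + 57) = 1497.
Frame index = 1497 × 25 + 20 = 37445.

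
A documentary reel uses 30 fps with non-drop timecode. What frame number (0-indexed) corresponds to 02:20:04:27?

Total seconds to the label: (2 × 3600 + 20 × 60 + 4) = 8404.
Frame index = 8404 × 30 + 27 = 252147.

252147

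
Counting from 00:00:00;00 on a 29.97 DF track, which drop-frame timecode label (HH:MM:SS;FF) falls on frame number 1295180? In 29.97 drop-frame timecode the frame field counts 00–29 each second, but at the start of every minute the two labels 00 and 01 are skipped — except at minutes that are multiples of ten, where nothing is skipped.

12:00:15;26

Ten DF minutes hold 17982 frames, so frame 1295180 lies in block 72 (frames 1294704–1312685) with 476 frames into that block.
The block's first minute is 1800 frames and the rest 1798 each; 476 frames reaches minute 0, so 72 × 18 + 0 × 2 = 1296 labels have been skipped so far.
Adding those back, label number 1295180 + 1296 = 1296476 at 30 labels/s is 43215 s + 26 f = 12 h 0 min 15 s frame 26, i.e. 12:00:15;26.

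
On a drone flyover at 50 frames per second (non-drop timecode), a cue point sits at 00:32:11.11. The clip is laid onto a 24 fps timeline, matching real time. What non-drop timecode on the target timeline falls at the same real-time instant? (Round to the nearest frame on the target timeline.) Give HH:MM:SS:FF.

Source frame index: (0×3600 + 32×60 + 11) × 50 + 11 = 96561.
Real time: 96561 / (50) = 96561/50 s.
Target frame: (96561/50) × (24) = 1158732/25 ≈ 46349.280 → 46349.
At 24 labels/s: frame 46349 → 00:32:11:05.

00:32:11:05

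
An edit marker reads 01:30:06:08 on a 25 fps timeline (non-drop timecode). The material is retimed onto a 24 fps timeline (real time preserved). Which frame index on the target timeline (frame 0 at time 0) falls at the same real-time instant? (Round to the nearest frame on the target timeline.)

frame 129752

Source frame index: (1×3600 + 30×60 + 6) × 25 + 8 = 135158.
Real time: 135158 / (25) = 135158/25 s.
Target frame: (135158/25) × (24) = 3243792/25 ≈ 129751.680 → 129752.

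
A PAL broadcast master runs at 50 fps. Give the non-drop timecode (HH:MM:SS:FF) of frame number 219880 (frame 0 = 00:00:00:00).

01:13:17:30

219880 ÷ 50 = 4397 full seconds, remainder 30 frames.
4397 s = 1 h 13 min 17 s.
Timecode: 01:13:17:30.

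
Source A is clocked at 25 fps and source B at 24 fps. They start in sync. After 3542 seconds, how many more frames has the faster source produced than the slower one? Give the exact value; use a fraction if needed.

3542 frames

A emits 25 × 3542 = 88550 frames; B emits 24 × 3542 = 85008.
Difference = 3542 frames; B is behind A.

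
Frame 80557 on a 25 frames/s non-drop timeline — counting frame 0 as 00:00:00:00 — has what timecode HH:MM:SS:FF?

00:53:42:07

80557 ÷ 25 = 3222 full seconds, remainder 7 frames.
3222 s = 0 h 53 min 42 s.
Timecode: 00:53:42:07.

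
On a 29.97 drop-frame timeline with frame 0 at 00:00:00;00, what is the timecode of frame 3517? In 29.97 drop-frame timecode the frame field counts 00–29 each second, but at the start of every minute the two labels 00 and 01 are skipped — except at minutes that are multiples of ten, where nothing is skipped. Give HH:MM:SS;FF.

00:01:57;09

Ten DF minutes hold 17982 frames, so frame 3517 lies in block 0 (frames 0–17981) with 3517 frames into that block.
The block's first minute is 1800 frames and the rest 1798 each; 3517 frames reaches minute 1, so 0 × 18 + 1 × 2 = 2 labels have been skipped so far.
Adding those back, label number 3517 + 2 = 3519 at 30 labels/s is 117 s + 9 f = 0 h 1 min 57 s frame 9, i.e. 00:01:57;09.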